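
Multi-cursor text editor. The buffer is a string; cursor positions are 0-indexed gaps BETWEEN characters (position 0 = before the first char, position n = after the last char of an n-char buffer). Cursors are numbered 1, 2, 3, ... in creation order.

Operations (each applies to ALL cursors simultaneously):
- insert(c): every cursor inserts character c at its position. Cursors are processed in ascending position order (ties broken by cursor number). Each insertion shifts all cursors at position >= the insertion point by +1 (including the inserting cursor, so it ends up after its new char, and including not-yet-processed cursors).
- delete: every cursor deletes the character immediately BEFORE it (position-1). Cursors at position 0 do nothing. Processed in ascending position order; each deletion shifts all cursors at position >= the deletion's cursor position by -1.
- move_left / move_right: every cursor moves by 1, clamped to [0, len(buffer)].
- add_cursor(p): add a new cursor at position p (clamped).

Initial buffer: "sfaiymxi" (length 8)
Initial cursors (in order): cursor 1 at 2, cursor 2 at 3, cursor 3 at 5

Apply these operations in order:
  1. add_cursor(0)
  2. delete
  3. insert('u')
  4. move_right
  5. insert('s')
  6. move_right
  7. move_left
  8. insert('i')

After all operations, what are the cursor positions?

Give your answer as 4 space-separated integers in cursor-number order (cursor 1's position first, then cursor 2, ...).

After op 1 (add_cursor(0)): buffer="sfaiymxi" (len 8), cursors c4@0 c1@2 c2@3 c3@5, authorship ........
After op 2 (delete): buffer="simxi" (len 5), cursors c4@0 c1@1 c2@1 c3@2, authorship .....
After op 3 (insert('u')): buffer="usuuiumxi" (len 9), cursors c4@1 c1@4 c2@4 c3@6, authorship 4.12.3...
After op 4 (move_right): buffer="usuuiumxi" (len 9), cursors c4@2 c1@5 c2@5 c3@7, authorship 4.12.3...
After op 5 (insert('s')): buffer="ussuuissumsxi" (len 13), cursors c4@3 c1@8 c2@8 c3@11, authorship 4.412.123.3..
After op 6 (move_right): buffer="ussuuissumsxi" (len 13), cursors c4@4 c1@9 c2@9 c3@12, authorship 4.412.123.3..
After op 7 (move_left): buffer="ussuuissumsxi" (len 13), cursors c4@3 c1@8 c2@8 c3@11, authorship 4.412.123.3..
After op 8 (insert('i')): buffer="ussiuuissiiumsixi" (len 17), cursors c4@4 c1@11 c2@11 c3@15, authorship 4.4412.12123.33..

Answer: 11 11 15 4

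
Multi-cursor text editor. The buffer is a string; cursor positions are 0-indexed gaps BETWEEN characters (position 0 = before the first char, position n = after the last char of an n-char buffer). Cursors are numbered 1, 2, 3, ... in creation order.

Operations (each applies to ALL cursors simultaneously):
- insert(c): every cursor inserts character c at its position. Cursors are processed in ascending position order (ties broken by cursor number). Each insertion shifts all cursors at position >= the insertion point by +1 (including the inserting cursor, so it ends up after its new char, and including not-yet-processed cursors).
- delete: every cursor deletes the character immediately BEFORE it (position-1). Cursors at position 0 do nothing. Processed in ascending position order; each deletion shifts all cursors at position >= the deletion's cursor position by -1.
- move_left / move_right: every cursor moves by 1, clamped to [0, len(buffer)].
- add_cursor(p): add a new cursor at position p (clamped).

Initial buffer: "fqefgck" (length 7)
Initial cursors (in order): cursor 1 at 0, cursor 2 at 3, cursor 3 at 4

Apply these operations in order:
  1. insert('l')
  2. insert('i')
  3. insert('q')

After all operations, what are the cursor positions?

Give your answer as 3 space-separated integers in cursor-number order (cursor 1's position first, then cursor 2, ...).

After op 1 (insert('l')): buffer="lfqelflgck" (len 10), cursors c1@1 c2@5 c3@7, authorship 1...2.3...
After op 2 (insert('i')): buffer="lifqelifligck" (len 13), cursors c1@2 c2@7 c3@10, authorship 11...22.33...
After op 3 (insert('q')): buffer="liqfqeliqfliqgck" (len 16), cursors c1@3 c2@9 c3@13, authorship 111...222.333...

Answer: 3 9 13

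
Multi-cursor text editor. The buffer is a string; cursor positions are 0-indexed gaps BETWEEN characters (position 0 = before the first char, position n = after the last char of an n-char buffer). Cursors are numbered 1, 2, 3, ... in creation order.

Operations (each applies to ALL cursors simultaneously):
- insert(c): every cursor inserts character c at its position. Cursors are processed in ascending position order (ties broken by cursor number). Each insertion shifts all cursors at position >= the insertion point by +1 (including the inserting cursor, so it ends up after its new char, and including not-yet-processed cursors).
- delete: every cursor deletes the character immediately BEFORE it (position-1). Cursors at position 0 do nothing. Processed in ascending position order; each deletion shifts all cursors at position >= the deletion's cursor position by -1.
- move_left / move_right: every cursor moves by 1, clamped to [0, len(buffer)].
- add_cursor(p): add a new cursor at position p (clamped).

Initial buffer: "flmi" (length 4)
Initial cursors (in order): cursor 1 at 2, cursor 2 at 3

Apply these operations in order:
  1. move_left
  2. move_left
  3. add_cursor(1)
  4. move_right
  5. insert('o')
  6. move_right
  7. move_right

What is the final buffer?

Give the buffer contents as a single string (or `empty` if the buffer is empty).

After op 1 (move_left): buffer="flmi" (len 4), cursors c1@1 c2@2, authorship ....
After op 2 (move_left): buffer="flmi" (len 4), cursors c1@0 c2@1, authorship ....
After op 3 (add_cursor(1)): buffer="flmi" (len 4), cursors c1@0 c2@1 c3@1, authorship ....
After op 4 (move_right): buffer="flmi" (len 4), cursors c1@1 c2@2 c3@2, authorship ....
After op 5 (insert('o')): buffer="foloomi" (len 7), cursors c1@2 c2@5 c3@5, authorship .1.23..
After op 6 (move_right): buffer="foloomi" (len 7), cursors c1@3 c2@6 c3@6, authorship .1.23..
After op 7 (move_right): buffer="foloomi" (len 7), cursors c1@4 c2@7 c3@7, authorship .1.23..

Answer: foloomi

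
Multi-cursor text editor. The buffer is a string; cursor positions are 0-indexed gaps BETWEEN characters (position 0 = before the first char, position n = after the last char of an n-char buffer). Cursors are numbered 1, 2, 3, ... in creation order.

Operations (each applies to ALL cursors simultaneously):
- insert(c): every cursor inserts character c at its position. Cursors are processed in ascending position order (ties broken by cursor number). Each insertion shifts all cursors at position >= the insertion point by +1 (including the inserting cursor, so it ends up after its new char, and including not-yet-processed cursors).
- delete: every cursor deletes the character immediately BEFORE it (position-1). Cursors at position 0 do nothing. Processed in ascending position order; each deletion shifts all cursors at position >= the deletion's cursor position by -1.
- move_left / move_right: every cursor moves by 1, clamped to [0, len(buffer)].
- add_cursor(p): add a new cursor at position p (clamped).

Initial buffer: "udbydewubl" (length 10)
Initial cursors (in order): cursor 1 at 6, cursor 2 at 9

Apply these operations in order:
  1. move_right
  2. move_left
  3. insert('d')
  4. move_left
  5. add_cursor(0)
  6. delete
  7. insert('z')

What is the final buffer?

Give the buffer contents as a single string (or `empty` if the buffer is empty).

After op 1 (move_right): buffer="udbydewubl" (len 10), cursors c1@7 c2@10, authorship ..........
After op 2 (move_left): buffer="udbydewubl" (len 10), cursors c1@6 c2@9, authorship ..........
After op 3 (insert('d')): buffer="udbydedwubdl" (len 12), cursors c1@7 c2@11, authorship ......1...2.
After op 4 (move_left): buffer="udbydedwubdl" (len 12), cursors c1@6 c2@10, authorship ......1...2.
After op 5 (add_cursor(0)): buffer="udbydedwubdl" (len 12), cursors c3@0 c1@6 c2@10, authorship ......1...2.
After op 6 (delete): buffer="udbyddwudl" (len 10), cursors c3@0 c1@5 c2@8, authorship .....1..2.
After op 7 (insert('z')): buffer="zudbydzdwuzdl" (len 13), cursors c3@1 c1@7 c2@11, authorship 3.....11..22.

Answer: zudbydzdwuzdl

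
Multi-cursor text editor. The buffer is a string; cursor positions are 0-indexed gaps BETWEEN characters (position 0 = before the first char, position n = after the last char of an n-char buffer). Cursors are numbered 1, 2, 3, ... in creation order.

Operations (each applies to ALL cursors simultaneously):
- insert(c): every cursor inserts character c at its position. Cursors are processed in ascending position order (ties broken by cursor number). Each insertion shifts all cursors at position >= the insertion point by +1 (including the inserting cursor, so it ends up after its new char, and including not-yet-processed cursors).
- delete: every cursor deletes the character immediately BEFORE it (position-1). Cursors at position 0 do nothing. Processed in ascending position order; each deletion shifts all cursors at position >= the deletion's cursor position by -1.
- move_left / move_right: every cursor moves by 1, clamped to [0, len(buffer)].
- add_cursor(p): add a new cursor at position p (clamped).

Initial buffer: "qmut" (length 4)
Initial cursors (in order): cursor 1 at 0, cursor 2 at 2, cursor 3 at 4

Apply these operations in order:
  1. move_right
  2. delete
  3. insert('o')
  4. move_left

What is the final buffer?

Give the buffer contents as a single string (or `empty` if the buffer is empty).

After op 1 (move_right): buffer="qmut" (len 4), cursors c1@1 c2@3 c3@4, authorship ....
After op 2 (delete): buffer="m" (len 1), cursors c1@0 c2@1 c3@1, authorship .
After op 3 (insert('o')): buffer="omoo" (len 4), cursors c1@1 c2@4 c3@4, authorship 1.23
After op 4 (move_left): buffer="omoo" (len 4), cursors c1@0 c2@3 c3@3, authorship 1.23

Answer: omoo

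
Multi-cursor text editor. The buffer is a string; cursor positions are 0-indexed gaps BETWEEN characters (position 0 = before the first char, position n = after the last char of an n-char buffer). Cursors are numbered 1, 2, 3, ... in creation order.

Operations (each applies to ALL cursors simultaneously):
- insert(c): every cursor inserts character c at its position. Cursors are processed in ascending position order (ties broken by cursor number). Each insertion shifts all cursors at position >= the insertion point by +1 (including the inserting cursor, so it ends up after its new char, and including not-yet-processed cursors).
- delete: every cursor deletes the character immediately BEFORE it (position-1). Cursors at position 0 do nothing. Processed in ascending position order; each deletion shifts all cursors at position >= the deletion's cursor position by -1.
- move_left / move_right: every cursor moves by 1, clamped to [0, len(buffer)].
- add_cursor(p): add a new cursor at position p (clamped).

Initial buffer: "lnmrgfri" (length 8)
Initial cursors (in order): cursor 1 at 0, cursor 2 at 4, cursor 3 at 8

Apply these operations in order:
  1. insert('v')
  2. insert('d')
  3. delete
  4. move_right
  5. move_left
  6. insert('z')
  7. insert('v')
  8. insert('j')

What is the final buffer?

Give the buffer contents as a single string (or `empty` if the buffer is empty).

After op 1 (insert('v')): buffer="vlnmrvgfriv" (len 11), cursors c1@1 c2@6 c3@11, authorship 1....2....3
After op 2 (insert('d')): buffer="vdlnmrvdgfrivd" (len 14), cursors c1@2 c2@8 c3@14, authorship 11....22....33
After op 3 (delete): buffer="vlnmrvgfriv" (len 11), cursors c1@1 c2@6 c3@11, authorship 1....2....3
After op 4 (move_right): buffer="vlnmrvgfriv" (len 11), cursors c1@2 c2@7 c3@11, authorship 1....2....3
After op 5 (move_left): buffer="vlnmrvgfriv" (len 11), cursors c1@1 c2@6 c3@10, authorship 1....2....3
After op 6 (insert('z')): buffer="vzlnmrvzgfrizv" (len 14), cursors c1@2 c2@8 c3@13, authorship 11....22....33
After op 7 (insert('v')): buffer="vzvlnmrvzvgfrizvv" (len 17), cursors c1@3 c2@10 c3@16, authorship 111....222....333
After op 8 (insert('j')): buffer="vzvjlnmrvzvjgfrizvjv" (len 20), cursors c1@4 c2@12 c3@19, authorship 1111....2222....3333

Answer: vzvjlnmrvzvjgfrizvjv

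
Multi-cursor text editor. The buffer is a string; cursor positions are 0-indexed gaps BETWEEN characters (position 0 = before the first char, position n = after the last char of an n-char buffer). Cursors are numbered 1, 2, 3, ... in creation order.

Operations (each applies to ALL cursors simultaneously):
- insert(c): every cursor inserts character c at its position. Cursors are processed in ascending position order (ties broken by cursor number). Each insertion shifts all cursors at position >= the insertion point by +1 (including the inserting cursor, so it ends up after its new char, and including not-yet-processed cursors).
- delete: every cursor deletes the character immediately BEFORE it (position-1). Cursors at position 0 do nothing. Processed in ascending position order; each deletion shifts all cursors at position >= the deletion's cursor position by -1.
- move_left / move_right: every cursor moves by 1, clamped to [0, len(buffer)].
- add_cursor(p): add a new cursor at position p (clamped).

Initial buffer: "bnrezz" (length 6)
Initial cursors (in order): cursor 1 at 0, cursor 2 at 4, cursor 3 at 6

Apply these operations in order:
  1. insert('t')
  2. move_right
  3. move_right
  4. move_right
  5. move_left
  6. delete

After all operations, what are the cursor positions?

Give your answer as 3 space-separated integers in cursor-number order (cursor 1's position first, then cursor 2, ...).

Answer: 2 5 5

Derivation:
After op 1 (insert('t')): buffer="tbnretzzt" (len 9), cursors c1@1 c2@6 c3@9, authorship 1....2..3
After op 2 (move_right): buffer="tbnretzzt" (len 9), cursors c1@2 c2@7 c3@9, authorship 1....2..3
After op 3 (move_right): buffer="tbnretzzt" (len 9), cursors c1@3 c2@8 c3@9, authorship 1....2..3
After op 4 (move_right): buffer="tbnretzzt" (len 9), cursors c1@4 c2@9 c3@9, authorship 1....2..3
After op 5 (move_left): buffer="tbnretzzt" (len 9), cursors c1@3 c2@8 c3@8, authorship 1....2..3
After op 6 (delete): buffer="tbrett" (len 6), cursors c1@2 c2@5 c3@5, authorship 1...23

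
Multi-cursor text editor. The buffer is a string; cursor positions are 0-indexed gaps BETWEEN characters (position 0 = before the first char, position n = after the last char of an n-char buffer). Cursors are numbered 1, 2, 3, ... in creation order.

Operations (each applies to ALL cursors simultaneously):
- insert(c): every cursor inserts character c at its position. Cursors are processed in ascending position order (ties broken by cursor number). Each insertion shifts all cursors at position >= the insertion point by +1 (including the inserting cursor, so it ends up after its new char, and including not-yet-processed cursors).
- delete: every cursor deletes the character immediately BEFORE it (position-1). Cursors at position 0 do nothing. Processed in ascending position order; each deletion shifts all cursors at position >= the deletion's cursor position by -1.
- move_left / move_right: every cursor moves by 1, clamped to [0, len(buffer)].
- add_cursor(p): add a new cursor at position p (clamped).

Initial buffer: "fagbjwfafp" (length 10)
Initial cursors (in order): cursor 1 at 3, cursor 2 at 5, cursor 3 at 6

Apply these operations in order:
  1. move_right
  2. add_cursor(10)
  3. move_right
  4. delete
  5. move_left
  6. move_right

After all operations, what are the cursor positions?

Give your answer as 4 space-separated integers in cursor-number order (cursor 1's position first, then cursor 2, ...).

After op 1 (move_right): buffer="fagbjwfafp" (len 10), cursors c1@4 c2@6 c3@7, authorship ..........
After op 2 (add_cursor(10)): buffer="fagbjwfafp" (len 10), cursors c1@4 c2@6 c3@7 c4@10, authorship ..........
After op 3 (move_right): buffer="fagbjwfafp" (len 10), cursors c1@5 c2@7 c3@8 c4@10, authorship ..........
After op 4 (delete): buffer="fagbwf" (len 6), cursors c1@4 c2@5 c3@5 c4@6, authorship ......
After op 5 (move_left): buffer="fagbwf" (len 6), cursors c1@3 c2@4 c3@4 c4@5, authorship ......
After op 6 (move_right): buffer="fagbwf" (len 6), cursors c1@4 c2@5 c3@5 c4@6, authorship ......

Answer: 4 5 5 6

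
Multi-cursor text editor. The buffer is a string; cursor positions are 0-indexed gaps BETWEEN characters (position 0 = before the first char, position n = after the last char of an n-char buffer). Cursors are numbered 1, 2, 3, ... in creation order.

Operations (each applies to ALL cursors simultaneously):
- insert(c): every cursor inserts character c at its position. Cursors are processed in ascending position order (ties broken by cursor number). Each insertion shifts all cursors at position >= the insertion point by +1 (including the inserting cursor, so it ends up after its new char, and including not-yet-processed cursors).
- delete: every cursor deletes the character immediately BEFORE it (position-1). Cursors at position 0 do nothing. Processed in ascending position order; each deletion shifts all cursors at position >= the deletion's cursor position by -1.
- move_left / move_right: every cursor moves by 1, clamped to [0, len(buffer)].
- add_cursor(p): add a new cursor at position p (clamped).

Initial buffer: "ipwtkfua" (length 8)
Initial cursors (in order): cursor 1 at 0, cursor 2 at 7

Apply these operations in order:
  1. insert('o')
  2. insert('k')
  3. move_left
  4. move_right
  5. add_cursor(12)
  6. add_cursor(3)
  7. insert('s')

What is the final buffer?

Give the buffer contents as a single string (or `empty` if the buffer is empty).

After op 1 (insert('o')): buffer="oipwtkfuoa" (len 10), cursors c1@1 c2@9, authorship 1.......2.
After op 2 (insert('k')): buffer="okipwtkfuoka" (len 12), cursors c1@2 c2@11, authorship 11.......22.
After op 3 (move_left): buffer="okipwtkfuoka" (len 12), cursors c1@1 c2@10, authorship 11.......22.
After op 4 (move_right): buffer="okipwtkfuoka" (len 12), cursors c1@2 c2@11, authorship 11.......22.
After op 5 (add_cursor(12)): buffer="okipwtkfuoka" (len 12), cursors c1@2 c2@11 c3@12, authorship 11.......22.
After op 6 (add_cursor(3)): buffer="okipwtkfuoka" (len 12), cursors c1@2 c4@3 c2@11 c3@12, authorship 11.......22.
After op 7 (insert('s')): buffer="oksispwtkfuoksas" (len 16), cursors c1@3 c4@5 c2@14 c3@16, authorship 111.4......222.3

Answer: oksispwtkfuoksas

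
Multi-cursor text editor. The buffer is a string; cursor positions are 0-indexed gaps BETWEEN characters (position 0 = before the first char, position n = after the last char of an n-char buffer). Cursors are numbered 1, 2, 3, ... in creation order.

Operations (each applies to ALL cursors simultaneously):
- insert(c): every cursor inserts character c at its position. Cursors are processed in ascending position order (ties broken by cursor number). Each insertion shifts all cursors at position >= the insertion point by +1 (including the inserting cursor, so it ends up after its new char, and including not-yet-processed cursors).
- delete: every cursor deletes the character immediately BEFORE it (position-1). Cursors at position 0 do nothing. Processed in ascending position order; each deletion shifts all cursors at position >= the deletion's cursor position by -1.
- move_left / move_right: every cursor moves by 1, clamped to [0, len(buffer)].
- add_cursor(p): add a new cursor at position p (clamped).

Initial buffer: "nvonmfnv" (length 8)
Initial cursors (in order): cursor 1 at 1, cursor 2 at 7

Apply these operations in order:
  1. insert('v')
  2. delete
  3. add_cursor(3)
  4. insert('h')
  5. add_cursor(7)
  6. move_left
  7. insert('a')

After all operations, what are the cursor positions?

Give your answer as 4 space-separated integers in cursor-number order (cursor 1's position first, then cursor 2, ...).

After op 1 (insert('v')): buffer="nvvonmfnvv" (len 10), cursors c1@2 c2@9, authorship .1......2.
After op 2 (delete): buffer="nvonmfnv" (len 8), cursors c1@1 c2@7, authorship ........
After op 3 (add_cursor(3)): buffer="nvonmfnv" (len 8), cursors c1@1 c3@3 c2@7, authorship ........
After op 4 (insert('h')): buffer="nhvohnmfnhv" (len 11), cursors c1@2 c3@5 c2@10, authorship .1..3....2.
After op 5 (add_cursor(7)): buffer="nhvohnmfnhv" (len 11), cursors c1@2 c3@5 c4@7 c2@10, authorship .1..3....2.
After op 6 (move_left): buffer="nhvohnmfnhv" (len 11), cursors c1@1 c3@4 c4@6 c2@9, authorship .1..3....2.
After op 7 (insert('a')): buffer="nahvoahnamfnahv" (len 15), cursors c1@2 c3@6 c4@9 c2@13, authorship .11..33.4...22.

Answer: 2 13 6 9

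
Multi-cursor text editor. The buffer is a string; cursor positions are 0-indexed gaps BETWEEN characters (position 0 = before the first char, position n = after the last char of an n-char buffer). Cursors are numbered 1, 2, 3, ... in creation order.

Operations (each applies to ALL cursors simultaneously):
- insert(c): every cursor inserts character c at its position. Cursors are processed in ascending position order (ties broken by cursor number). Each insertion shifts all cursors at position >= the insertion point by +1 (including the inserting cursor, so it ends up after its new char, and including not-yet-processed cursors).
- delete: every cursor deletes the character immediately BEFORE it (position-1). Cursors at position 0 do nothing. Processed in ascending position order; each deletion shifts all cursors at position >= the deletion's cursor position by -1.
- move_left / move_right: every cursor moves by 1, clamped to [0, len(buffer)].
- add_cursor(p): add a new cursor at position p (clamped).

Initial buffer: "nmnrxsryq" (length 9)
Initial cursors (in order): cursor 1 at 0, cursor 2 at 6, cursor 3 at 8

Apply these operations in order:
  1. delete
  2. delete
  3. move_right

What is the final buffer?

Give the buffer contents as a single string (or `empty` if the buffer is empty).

Answer: nmnrq

Derivation:
After op 1 (delete): buffer="nmnrxrq" (len 7), cursors c1@0 c2@5 c3@6, authorship .......
After op 2 (delete): buffer="nmnrq" (len 5), cursors c1@0 c2@4 c3@4, authorship .....
After op 3 (move_right): buffer="nmnrq" (len 5), cursors c1@1 c2@5 c3@5, authorship .....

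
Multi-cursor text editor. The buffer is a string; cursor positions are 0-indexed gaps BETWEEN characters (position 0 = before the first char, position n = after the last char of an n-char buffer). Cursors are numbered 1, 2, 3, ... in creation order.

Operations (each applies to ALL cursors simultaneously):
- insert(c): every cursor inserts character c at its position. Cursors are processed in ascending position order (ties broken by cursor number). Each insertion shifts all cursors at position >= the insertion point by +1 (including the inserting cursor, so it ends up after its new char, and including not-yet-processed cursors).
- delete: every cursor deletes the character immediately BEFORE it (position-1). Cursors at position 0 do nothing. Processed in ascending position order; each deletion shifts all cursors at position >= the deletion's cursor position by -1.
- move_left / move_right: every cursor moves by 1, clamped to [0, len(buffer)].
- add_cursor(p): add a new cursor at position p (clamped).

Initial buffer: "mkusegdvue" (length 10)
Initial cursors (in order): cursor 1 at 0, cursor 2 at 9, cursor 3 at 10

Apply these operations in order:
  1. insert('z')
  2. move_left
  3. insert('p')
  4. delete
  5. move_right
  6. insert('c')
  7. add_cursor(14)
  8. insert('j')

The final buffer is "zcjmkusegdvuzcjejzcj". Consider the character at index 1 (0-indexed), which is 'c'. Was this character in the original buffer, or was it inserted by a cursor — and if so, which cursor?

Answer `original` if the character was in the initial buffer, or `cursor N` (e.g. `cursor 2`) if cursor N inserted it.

After op 1 (insert('z')): buffer="zmkusegdvuzez" (len 13), cursors c1@1 c2@11 c3@13, authorship 1.........2.3
After op 2 (move_left): buffer="zmkusegdvuzez" (len 13), cursors c1@0 c2@10 c3@12, authorship 1.........2.3
After op 3 (insert('p')): buffer="pzmkusegdvupzepz" (len 16), cursors c1@1 c2@12 c3@15, authorship 11.........22.33
After op 4 (delete): buffer="zmkusegdvuzez" (len 13), cursors c1@0 c2@10 c3@12, authorship 1.........2.3
After op 5 (move_right): buffer="zmkusegdvuzez" (len 13), cursors c1@1 c2@11 c3@13, authorship 1.........2.3
After op 6 (insert('c')): buffer="zcmkusegdvuzcezc" (len 16), cursors c1@2 c2@13 c3@16, authorship 11.........22.33
After op 7 (add_cursor(14)): buffer="zcmkusegdvuzcezc" (len 16), cursors c1@2 c2@13 c4@14 c3@16, authorship 11.........22.33
After op 8 (insert('j')): buffer="zcjmkusegdvuzcjejzcj" (len 20), cursors c1@3 c2@15 c4@17 c3@20, authorship 111.........222.4333
Authorship (.=original, N=cursor N): 1 1 1 . . . . . . . . . 2 2 2 . 4 3 3 3
Index 1: author = 1

Answer: cursor 1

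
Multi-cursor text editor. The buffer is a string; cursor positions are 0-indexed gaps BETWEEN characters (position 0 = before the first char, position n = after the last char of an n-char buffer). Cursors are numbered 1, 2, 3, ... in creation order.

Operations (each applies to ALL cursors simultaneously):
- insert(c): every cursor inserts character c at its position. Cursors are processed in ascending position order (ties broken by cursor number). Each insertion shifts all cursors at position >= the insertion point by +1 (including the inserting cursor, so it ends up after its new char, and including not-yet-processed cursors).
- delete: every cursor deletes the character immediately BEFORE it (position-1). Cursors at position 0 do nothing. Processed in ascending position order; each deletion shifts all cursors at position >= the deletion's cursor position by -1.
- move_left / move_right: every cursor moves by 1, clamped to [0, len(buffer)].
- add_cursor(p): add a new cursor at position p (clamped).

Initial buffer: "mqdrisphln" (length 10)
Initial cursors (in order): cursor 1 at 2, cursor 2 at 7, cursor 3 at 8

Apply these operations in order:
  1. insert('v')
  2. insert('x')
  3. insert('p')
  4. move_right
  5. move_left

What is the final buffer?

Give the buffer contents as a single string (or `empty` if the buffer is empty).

Answer: mqvxpdrispvxphvxpln

Derivation:
After op 1 (insert('v')): buffer="mqvdrispvhvln" (len 13), cursors c1@3 c2@9 c3@11, authorship ..1.....2.3..
After op 2 (insert('x')): buffer="mqvxdrispvxhvxln" (len 16), cursors c1@4 c2@11 c3@14, authorship ..11.....22.33..
After op 3 (insert('p')): buffer="mqvxpdrispvxphvxpln" (len 19), cursors c1@5 c2@13 c3@17, authorship ..111.....222.333..
After op 4 (move_right): buffer="mqvxpdrispvxphvxpln" (len 19), cursors c1@6 c2@14 c3@18, authorship ..111.....222.333..
After op 5 (move_left): buffer="mqvxpdrispvxphvxpln" (len 19), cursors c1@5 c2@13 c3@17, authorship ..111.....222.333..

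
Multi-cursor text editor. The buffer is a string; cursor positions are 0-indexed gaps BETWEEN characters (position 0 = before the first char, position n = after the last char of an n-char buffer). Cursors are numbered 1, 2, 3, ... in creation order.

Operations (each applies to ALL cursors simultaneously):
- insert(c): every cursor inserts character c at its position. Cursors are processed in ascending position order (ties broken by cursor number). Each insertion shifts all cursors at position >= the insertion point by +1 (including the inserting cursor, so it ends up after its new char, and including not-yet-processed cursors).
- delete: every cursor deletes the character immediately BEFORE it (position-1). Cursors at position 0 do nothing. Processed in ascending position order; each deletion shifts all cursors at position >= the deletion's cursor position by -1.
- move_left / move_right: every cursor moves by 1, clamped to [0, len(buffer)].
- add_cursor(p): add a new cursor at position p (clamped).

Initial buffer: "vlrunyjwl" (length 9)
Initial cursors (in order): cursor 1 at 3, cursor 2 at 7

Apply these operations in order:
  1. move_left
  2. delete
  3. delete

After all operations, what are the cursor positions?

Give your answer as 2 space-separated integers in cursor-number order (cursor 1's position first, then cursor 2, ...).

Answer: 0 2

Derivation:
After op 1 (move_left): buffer="vlrunyjwl" (len 9), cursors c1@2 c2@6, authorship .........
After op 2 (delete): buffer="vrunjwl" (len 7), cursors c1@1 c2@4, authorship .......
After op 3 (delete): buffer="rujwl" (len 5), cursors c1@0 c2@2, authorship .....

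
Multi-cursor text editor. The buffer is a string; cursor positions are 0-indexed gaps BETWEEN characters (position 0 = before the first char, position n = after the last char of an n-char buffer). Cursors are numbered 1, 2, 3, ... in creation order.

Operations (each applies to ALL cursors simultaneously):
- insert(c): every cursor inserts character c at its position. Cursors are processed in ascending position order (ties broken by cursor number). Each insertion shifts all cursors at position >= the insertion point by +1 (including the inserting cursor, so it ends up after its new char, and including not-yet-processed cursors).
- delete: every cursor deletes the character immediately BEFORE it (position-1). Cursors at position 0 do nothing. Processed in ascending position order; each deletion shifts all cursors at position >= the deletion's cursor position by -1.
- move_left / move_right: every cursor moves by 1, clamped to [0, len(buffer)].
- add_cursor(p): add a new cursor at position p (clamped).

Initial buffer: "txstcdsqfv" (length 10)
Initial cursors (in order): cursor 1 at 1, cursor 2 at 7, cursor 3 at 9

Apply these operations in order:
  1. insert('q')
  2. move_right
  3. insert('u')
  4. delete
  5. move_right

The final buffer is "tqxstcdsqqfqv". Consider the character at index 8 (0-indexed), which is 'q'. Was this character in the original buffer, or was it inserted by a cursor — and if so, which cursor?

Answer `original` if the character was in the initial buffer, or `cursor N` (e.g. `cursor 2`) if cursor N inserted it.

After op 1 (insert('q')): buffer="tqxstcdsqqfqv" (len 13), cursors c1@2 c2@9 c3@12, authorship .1......2..3.
After op 2 (move_right): buffer="tqxstcdsqqfqv" (len 13), cursors c1@3 c2@10 c3@13, authorship .1......2..3.
After op 3 (insert('u')): buffer="tqxustcdsqqufqvu" (len 16), cursors c1@4 c2@12 c3@16, authorship .1.1.....2.2.3.3
After op 4 (delete): buffer="tqxstcdsqqfqv" (len 13), cursors c1@3 c2@10 c3@13, authorship .1......2..3.
After op 5 (move_right): buffer="tqxstcdsqqfqv" (len 13), cursors c1@4 c2@11 c3@13, authorship .1......2..3.
Authorship (.=original, N=cursor N): . 1 . . . . . . 2 . . 3 .
Index 8: author = 2

Answer: cursor 2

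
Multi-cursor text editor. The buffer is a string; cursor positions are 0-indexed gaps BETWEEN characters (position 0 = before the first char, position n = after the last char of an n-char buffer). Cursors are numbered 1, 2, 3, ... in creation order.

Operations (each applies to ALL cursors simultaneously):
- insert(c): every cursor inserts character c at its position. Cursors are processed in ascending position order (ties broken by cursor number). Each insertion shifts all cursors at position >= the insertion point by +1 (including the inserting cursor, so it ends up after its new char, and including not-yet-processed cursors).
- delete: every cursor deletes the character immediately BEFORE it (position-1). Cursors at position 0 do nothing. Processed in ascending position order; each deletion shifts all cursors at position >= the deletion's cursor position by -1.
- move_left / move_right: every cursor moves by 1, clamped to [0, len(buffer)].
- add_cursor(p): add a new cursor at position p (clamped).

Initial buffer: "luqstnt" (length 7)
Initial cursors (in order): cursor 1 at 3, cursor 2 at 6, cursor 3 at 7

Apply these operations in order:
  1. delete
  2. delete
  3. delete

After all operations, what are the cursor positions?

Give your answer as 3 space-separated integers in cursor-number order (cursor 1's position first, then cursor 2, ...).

After op 1 (delete): buffer="lust" (len 4), cursors c1@2 c2@4 c3@4, authorship ....
After op 2 (delete): buffer="l" (len 1), cursors c1@1 c2@1 c3@1, authorship .
After op 3 (delete): buffer="" (len 0), cursors c1@0 c2@0 c3@0, authorship 

Answer: 0 0 0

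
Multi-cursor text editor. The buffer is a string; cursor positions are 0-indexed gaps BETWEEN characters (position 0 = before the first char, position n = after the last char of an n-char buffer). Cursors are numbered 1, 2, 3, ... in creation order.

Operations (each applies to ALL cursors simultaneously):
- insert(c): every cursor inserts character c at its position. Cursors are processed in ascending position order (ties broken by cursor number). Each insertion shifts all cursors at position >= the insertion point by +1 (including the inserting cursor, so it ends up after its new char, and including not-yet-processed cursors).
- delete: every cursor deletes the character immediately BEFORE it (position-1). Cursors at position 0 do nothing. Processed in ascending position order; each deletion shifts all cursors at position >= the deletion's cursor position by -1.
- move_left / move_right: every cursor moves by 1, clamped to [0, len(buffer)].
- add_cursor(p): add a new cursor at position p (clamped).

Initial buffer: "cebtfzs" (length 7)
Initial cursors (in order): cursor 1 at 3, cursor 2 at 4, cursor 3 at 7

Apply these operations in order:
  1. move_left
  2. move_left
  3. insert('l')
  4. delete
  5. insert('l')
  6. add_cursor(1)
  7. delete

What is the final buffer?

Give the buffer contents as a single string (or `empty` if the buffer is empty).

After op 1 (move_left): buffer="cebtfzs" (len 7), cursors c1@2 c2@3 c3@6, authorship .......
After op 2 (move_left): buffer="cebtfzs" (len 7), cursors c1@1 c2@2 c3@5, authorship .......
After op 3 (insert('l')): buffer="clelbtflzs" (len 10), cursors c1@2 c2@4 c3@8, authorship .1.2...3..
After op 4 (delete): buffer="cebtfzs" (len 7), cursors c1@1 c2@2 c3@5, authorship .......
After op 5 (insert('l')): buffer="clelbtflzs" (len 10), cursors c1@2 c2@4 c3@8, authorship .1.2...3..
After op 6 (add_cursor(1)): buffer="clelbtflzs" (len 10), cursors c4@1 c1@2 c2@4 c3@8, authorship .1.2...3..
After op 7 (delete): buffer="ebtfzs" (len 6), cursors c1@0 c4@0 c2@1 c3@4, authorship ......

Answer: ebtfzs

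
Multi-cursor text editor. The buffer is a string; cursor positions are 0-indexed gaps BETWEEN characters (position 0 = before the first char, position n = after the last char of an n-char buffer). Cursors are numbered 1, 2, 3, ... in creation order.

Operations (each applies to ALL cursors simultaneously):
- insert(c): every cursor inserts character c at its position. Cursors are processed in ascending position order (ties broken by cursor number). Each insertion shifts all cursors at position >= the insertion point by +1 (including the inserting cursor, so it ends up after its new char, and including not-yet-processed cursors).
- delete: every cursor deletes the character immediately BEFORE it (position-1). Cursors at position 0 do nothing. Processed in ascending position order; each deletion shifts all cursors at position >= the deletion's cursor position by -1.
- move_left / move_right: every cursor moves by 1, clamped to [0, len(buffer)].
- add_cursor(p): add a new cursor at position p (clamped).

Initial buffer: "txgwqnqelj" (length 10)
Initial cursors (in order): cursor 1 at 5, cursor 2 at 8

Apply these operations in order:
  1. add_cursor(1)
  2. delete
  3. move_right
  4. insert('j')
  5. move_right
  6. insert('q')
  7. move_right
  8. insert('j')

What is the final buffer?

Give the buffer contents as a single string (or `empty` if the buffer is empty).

After op 1 (add_cursor(1)): buffer="txgwqnqelj" (len 10), cursors c3@1 c1@5 c2@8, authorship ..........
After op 2 (delete): buffer="xgwnqlj" (len 7), cursors c3@0 c1@3 c2@5, authorship .......
After op 3 (move_right): buffer="xgwnqlj" (len 7), cursors c3@1 c1@4 c2@6, authorship .......
After op 4 (insert('j')): buffer="xjgwnjqljj" (len 10), cursors c3@2 c1@6 c2@9, authorship .3...1..2.
After op 5 (move_right): buffer="xjgwnjqljj" (len 10), cursors c3@3 c1@7 c2@10, authorship .3...1..2.
After op 6 (insert('q')): buffer="xjgqwnjqqljjq" (len 13), cursors c3@4 c1@9 c2@13, authorship .3.3..1.1.2.2
After op 7 (move_right): buffer="xjgqwnjqqljjq" (len 13), cursors c3@5 c1@10 c2@13, authorship .3.3..1.1.2.2
After op 8 (insert('j')): buffer="xjgqwjnjqqljjjqj" (len 16), cursors c3@6 c1@12 c2@16, authorship .3.3.3.1.1.12.22

Answer: xjgqwjnjqqljjjqj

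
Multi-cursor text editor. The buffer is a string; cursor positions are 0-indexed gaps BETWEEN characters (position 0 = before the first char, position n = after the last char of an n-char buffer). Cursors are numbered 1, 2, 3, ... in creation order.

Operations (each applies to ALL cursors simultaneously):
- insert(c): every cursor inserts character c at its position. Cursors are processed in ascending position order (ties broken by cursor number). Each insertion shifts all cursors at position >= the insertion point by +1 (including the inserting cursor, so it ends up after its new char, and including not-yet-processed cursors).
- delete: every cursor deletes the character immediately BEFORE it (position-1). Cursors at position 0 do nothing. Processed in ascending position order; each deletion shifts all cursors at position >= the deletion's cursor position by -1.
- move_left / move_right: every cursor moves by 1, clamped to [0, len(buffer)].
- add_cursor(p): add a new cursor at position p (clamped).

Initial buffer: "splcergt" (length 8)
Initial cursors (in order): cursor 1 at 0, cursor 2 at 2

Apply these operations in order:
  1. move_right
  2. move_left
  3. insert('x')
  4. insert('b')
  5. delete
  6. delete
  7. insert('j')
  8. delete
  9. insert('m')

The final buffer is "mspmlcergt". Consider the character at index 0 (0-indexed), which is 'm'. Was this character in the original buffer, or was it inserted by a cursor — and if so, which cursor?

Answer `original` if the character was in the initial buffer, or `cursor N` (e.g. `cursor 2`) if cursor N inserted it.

Answer: cursor 1

Derivation:
After op 1 (move_right): buffer="splcergt" (len 8), cursors c1@1 c2@3, authorship ........
After op 2 (move_left): buffer="splcergt" (len 8), cursors c1@0 c2@2, authorship ........
After op 3 (insert('x')): buffer="xspxlcergt" (len 10), cursors c1@1 c2@4, authorship 1..2......
After op 4 (insert('b')): buffer="xbspxblcergt" (len 12), cursors c1@2 c2@6, authorship 11..22......
After op 5 (delete): buffer="xspxlcergt" (len 10), cursors c1@1 c2@4, authorship 1..2......
After op 6 (delete): buffer="splcergt" (len 8), cursors c1@0 c2@2, authorship ........
After op 7 (insert('j')): buffer="jspjlcergt" (len 10), cursors c1@1 c2@4, authorship 1..2......
After op 8 (delete): buffer="splcergt" (len 8), cursors c1@0 c2@2, authorship ........
After op 9 (insert('m')): buffer="mspmlcergt" (len 10), cursors c1@1 c2@4, authorship 1..2......
Authorship (.=original, N=cursor N): 1 . . 2 . . . . . .
Index 0: author = 1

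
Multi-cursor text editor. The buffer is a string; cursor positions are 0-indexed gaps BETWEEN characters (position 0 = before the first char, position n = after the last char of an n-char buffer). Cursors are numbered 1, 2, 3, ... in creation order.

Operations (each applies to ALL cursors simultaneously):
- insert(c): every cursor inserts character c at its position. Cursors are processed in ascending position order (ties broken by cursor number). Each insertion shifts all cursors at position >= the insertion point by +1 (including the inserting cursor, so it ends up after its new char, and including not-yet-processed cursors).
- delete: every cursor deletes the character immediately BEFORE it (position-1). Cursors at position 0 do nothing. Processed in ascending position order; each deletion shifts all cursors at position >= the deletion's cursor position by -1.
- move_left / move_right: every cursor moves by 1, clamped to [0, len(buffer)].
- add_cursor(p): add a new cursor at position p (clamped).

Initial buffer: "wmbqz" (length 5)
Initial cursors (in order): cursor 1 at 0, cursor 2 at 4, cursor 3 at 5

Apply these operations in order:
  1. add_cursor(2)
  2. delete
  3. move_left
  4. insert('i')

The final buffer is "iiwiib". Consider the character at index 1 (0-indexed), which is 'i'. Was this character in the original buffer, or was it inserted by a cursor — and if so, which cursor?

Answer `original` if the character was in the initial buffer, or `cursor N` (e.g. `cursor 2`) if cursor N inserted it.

Answer: cursor 4

Derivation:
After op 1 (add_cursor(2)): buffer="wmbqz" (len 5), cursors c1@0 c4@2 c2@4 c3@5, authorship .....
After op 2 (delete): buffer="wb" (len 2), cursors c1@0 c4@1 c2@2 c3@2, authorship ..
After op 3 (move_left): buffer="wb" (len 2), cursors c1@0 c4@0 c2@1 c3@1, authorship ..
After op 4 (insert('i')): buffer="iiwiib" (len 6), cursors c1@2 c4@2 c2@5 c3@5, authorship 14.23.
Authorship (.=original, N=cursor N): 1 4 . 2 3 .
Index 1: author = 4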